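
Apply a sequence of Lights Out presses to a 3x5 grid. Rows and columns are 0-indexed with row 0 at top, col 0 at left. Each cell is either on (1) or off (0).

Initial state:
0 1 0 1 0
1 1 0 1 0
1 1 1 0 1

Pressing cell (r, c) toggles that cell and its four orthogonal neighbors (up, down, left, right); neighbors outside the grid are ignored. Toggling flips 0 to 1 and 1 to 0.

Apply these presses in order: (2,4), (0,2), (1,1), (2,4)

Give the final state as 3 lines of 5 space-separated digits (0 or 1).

After press 1 at (2,4):
0 1 0 1 0
1 1 0 1 1
1 1 1 1 0

After press 2 at (0,2):
0 0 1 0 0
1 1 1 1 1
1 1 1 1 0

After press 3 at (1,1):
0 1 1 0 0
0 0 0 1 1
1 0 1 1 0

After press 4 at (2,4):
0 1 1 0 0
0 0 0 1 0
1 0 1 0 1

Answer: 0 1 1 0 0
0 0 0 1 0
1 0 1 0 1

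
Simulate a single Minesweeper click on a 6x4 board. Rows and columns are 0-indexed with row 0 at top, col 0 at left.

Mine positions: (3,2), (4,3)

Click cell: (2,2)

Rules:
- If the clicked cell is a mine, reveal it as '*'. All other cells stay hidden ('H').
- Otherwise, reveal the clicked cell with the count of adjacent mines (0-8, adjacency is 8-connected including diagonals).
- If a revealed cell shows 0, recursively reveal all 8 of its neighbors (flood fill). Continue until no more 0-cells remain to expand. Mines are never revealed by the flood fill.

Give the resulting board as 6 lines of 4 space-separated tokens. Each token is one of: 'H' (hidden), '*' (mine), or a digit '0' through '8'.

H H H H
H H H H
H H 1 H
H H H H
H H H H
H H H H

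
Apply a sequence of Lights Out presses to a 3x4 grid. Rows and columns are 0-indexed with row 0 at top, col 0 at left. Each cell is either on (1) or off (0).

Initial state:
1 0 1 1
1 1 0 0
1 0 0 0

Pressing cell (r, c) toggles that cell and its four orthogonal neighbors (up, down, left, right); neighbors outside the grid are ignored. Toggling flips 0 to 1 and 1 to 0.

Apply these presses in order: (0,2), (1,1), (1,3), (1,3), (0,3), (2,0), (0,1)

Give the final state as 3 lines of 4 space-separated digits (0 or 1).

After press 1 at (0,2):
1 1 0 0
1 1 1 0
1 0 0 0

After press 2 at (1,1):
1 0 0 0
0 0 0 0
1 1 0 0

After press 3 at (1,3):
1 0 0 1
0 0 1 1
1 1 0 1

After press 4 at (1,3):
1 0 0 0
0 0 0 0
1 1 0 0

After press 5 at (0,3):
1 0 1 1
0 0 0 1
1 1 0 0

After press 6 at (2,0):
1 0 1 1
1 0 0 1
0 0 0 0

After press 7 at (0,1):
0 1 0 1
1 1 0 1
0 0 0 0

Answer: 0 1 0 1
1 1 0 1
0 0 0 0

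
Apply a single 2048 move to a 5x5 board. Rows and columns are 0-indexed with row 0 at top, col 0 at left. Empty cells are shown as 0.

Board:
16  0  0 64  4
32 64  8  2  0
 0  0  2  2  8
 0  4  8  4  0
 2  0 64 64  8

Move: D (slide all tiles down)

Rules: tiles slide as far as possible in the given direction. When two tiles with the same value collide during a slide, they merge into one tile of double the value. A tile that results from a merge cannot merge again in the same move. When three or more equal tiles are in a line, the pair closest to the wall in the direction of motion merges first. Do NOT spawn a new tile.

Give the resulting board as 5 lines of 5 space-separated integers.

Answer:  0  0  0  0  0
 0  0  8 64  0
16  0  2  4  0
32 64  8  4  4
 2  4 64 64 16

Derivation:
Slide down:
col 0: [16, 32, 0, 0, 2] -> [0, 0, 16, 32, 2]
col 1: [0, 64, 0, 4, 0] -> [0, 0, 0, 64, 4]
col 2: [0, 8, 2, 8, 64] -> [0, 8, 2, 8, 64]
col 3: [64, 2, 2, 4, 64] -> [0, 64, 4, 4, 64]
col 4: [4, 0, 8, 0, 8] -> [0, 0, 0, 4, 16]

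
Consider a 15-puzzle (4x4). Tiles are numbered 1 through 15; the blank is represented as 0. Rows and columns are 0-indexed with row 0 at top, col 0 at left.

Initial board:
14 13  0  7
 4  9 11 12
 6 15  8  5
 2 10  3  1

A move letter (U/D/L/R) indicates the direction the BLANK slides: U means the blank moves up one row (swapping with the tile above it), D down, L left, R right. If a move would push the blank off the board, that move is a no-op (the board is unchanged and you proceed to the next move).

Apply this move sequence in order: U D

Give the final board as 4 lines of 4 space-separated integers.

Answer: 14 13 11  7
 4  9  0 12
 6 15  8  5
 2 10  3  1

Derivation:
After move 1 (U):
14 13  0  7
 4  9 11 12
 6 15  8  5
 2 10  3  1

After move 2 (D):
14 13 11  7
 4  9  0 12
 6 15  8  5
 2 10  3  1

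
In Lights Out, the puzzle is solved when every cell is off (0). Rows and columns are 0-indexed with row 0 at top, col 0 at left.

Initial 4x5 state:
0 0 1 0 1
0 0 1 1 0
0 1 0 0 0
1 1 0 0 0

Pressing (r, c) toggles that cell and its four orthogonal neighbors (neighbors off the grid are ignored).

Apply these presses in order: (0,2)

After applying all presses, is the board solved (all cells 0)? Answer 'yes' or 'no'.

Answer: no

Derivation:
After press 1 at (0,2):
0 1 0 1 1
0 0 0 1 0
0 1 0 0 0
1 1 0 0 0

Lights still on: 7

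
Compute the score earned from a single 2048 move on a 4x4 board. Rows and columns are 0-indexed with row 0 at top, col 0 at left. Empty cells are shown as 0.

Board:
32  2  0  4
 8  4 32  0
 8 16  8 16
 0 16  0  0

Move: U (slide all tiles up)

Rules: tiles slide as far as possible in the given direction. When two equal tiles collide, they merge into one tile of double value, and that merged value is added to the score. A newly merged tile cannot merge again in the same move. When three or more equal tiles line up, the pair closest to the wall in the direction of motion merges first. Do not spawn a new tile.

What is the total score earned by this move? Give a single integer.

Answer: 48

Derivation:
Slide up:
col 0: [32, 8, 8, 0] -> [32, 16, 0, 0]  score +16 (running 16)
col 1: [2, 4, 16, 16] -> [2, 4, 32, 0]  score +32 (running 48)
col 2: [0, 32, 8, 0] -> [32, 8, 0, 0]  score +0 (running 48)
col 3: [4, 0, 16, 0] -> [4, 16, 0, 0]  score +0 (running 48)
Board after move:
32  2 32  4
16  4  8 16
 0 32  0  0
 0  0  0  0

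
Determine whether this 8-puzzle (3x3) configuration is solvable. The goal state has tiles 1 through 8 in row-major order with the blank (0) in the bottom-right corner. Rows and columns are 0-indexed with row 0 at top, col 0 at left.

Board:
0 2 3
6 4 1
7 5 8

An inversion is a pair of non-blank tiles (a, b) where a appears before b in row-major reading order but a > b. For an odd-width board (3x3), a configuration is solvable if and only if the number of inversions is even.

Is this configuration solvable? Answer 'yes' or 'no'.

Inversions (pairs i<j in row-major order where tile[i] > tile[j] > 0): 7
7 is odd, so the puzzle is not solvable.

Answer: no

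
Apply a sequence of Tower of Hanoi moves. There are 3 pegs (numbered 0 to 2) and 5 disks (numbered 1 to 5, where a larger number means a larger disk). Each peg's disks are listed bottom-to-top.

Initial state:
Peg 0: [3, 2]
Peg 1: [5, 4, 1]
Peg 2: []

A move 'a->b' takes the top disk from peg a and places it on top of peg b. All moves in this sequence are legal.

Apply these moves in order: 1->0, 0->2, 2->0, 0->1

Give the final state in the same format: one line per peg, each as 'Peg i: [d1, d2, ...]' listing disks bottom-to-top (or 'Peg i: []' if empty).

After move 1 (1->0):
Peg 0: [3, 2, 1]
Peg 1: [5, 4]
Peg 2: []

After move 2 (0->2):
Peg 0: [3, 2]
Peg 1: [5, 4]
Peg 2: [1]

After move 3 (2->0):
Peg 0: [3, 2, 1]
Peg 1: [5, 4]
Peg 2: []

After move 4 (0->1):
Peg 0: [3, 2]
Peg 1: [5, 4, 1]
Peg 2: []

Answer: Peg 0: [3, 2]
Peg 1: [5, 4, 1]
Peg 2: []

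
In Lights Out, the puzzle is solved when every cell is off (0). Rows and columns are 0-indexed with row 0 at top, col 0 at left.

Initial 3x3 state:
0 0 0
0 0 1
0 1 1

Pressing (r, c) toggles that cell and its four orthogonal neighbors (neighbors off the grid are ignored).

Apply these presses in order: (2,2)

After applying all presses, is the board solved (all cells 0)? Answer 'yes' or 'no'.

After press 1 at (2,2):
0 0 0
0 0 0
0 0 0

Lights still on: 0

Answer: yes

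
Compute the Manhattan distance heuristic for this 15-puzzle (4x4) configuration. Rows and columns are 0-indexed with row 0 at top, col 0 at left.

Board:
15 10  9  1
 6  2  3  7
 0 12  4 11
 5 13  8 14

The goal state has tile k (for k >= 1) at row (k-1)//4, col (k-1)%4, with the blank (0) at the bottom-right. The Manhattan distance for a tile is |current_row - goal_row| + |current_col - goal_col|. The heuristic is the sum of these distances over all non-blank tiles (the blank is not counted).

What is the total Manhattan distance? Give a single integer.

Answer: 32

Derivation:
Tile 15: (0,0)->(3,2) = 5
Tile 10: (0,1)->(2,1) = 2
Tile 9: (0,2)->(2,0) = 4
Tile 1: (0,3)->(0,0) = 3
Tile 6: (1,0)->(1,1) = 1
Tile 2: (1,1)->(0,1) = 1
Tile 3: (1,2)->(0,2) = 1
Tile 7: (1,3)->(1,2) = 1
Tile 12: (2,1)->(2,3) = 2
Tile 4: (2,2)->(0,3) = 3
Tile 11: (2,3)->(2,2) = 1
Tile 5: (3,0)->(1,0) = 2
Tile 13: (3,1)->(3,0) = 1
Tile 8: (3,2)->(1,3) = 3
Tile 14: (3,3)->(3,1) = 2
Sum: 5 + 2 + 4 + 3 + 1 + 1 + 1 + 1 + 2 + 3 + 1 + 2 + 1 + 3 + 2 = 32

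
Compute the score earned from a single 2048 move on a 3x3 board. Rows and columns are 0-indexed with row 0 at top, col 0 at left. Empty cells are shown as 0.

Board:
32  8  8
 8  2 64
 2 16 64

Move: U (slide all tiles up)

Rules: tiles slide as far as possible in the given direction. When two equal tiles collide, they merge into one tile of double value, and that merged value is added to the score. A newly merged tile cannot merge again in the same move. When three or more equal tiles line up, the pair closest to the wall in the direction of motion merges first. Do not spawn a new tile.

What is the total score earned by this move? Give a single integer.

Answer: 128

Derivation:
Slide up:
col 0: [32, 8, 2] -> [32, 8, 2]  score +0 (running 0)
col 1: [8, 2, 16] -> [8, 2, 16]  score +0 (running 0)
col 2: [8, 64, 64] -> [8, 128, 0]  score +128 (running 128)
Board after move:
 32   8   8
  8   2 128
  2  16   0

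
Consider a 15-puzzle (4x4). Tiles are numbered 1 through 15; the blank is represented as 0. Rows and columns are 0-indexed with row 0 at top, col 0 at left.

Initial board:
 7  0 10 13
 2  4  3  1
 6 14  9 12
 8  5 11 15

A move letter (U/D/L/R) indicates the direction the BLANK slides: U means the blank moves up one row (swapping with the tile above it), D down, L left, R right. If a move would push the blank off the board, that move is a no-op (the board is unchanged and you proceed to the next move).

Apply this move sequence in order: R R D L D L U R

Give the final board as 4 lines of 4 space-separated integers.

Answer:  7 10 13  1
 2  9  0  3
 6  4 14 12
 8  5 11 15

Derivation:
After move 1 (R):
 7 10  0 13
 2  4  3  1
 6 14  9 12
 8  5 11 15

After move 2 (R):
 7 10 13  0
 2  4  3  1
 6 14  9 12
 8  5 11 15

After move 3 (D):
 7 10 13  1
 2  4  3  0
 6 14  9 12
 8  5 11 15

After move 4 (L):
 7 10 13  1
 2  4  0  3
 6 14  9 12
 8  5 11 15

After move 5 (D):
 7 10 13  1
 2  4  9  3
 6 14  0 12
 8  5 11 15

After move 6 (L):
 7 10 13  1
 2  4  9  3
 6  0 14 12
 8  5 11 15

After move 7 (U):
 7 10 13  1
 2  0  9  3
 6  4 14 12
 8  5 11 15

After move 8 (R):
 7 10 13  1
 2  9  0  3
 6  4 14 12
 8  5 11 15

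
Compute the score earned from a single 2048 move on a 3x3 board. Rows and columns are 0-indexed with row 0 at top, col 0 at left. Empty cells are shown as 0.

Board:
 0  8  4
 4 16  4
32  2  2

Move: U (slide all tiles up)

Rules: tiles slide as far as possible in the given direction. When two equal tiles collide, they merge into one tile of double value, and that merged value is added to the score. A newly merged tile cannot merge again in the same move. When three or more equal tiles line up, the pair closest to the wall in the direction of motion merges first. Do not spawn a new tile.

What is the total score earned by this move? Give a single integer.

Answer: 8

Derivation:
Slide up:
col 0: [0, 4, 32] -> [4, 32, 0]  score +0 (running 0)
col 1: [8, 16, 2] -> [8, 16, 2]  score +0 (running 0)
col 2: [4, 4, 2] -> [8, 2, 0]  score +8 (running 8)
Board after move:
 4  8  8
32 16  2
 0  2  0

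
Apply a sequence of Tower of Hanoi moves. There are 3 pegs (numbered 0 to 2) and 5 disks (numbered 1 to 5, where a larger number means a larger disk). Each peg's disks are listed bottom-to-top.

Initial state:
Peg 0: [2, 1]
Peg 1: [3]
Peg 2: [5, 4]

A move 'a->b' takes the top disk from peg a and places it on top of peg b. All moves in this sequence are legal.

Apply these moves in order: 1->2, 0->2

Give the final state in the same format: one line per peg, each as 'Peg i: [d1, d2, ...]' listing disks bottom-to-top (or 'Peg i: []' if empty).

After move 1 (1->2):
Peg 0: [2, 1]
Peg 1: []
Peg 2: [5, 4, 3]

After move 2 (0->2):
Peg 0: [2]
Peg 1: []
Peg 2: [5, 4, 3, 1]

Answer: Peg 0: [2]
Peg 1: []
Peg 2: [5, 4, 3, 1]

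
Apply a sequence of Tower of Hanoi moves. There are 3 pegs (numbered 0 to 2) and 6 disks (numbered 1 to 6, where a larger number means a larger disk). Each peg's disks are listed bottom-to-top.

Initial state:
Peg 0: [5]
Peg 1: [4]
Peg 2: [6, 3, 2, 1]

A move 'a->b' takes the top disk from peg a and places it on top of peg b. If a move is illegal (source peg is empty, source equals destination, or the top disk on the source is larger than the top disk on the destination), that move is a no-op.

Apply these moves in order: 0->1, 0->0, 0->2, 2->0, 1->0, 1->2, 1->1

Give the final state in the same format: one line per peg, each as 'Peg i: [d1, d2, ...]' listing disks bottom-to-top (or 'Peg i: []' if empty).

After move 1 (0->1):
Peg 0: [5]
Peg 1: [4]
Peg 2: [6, 3, 2, 1]

After move 2 (0->0):
Peg 0: [5]
Peg 1: [4]
Peg 2: [6, 3, 2, 1]

After move 3 (0->2):
Peg 0: [5]
Peg 1: [4]
Peg 2: [6, 3, 2, 1]

After move 4 (2->0):
Peg 0: [5, 1]
Peg 1: [4]
Peg 2: [6, 3, 2]

After move 5 (1->0):
Peg 0: [5, 1]
Peg 1: [4]
Peg 2: [6, 3, 2]

After move 6 (1->2):
Peg 0: [5, 1]
Peg 1: [4]
Peg 2: [6, 3, 2]

After move 7 (1->1):
Peg 0: [5, 1]
Peg 1: [4]
Peg 2: [6, 3, 2]

Answer: Peg 0: [5, 1]
Peg 1: [4]
Peg 2: [6, 3, 2]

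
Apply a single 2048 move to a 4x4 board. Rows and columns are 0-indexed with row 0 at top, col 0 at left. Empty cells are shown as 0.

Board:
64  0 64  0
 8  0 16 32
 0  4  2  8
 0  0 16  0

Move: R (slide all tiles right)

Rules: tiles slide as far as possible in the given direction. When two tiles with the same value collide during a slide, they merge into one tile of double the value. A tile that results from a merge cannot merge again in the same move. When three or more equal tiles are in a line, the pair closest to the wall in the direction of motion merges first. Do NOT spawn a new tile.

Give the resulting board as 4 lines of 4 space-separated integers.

Answer:   0   0   0 128
  0   8  16  32
  0   4   2   8
  0   0   0  16

Derivation:
Slide right:
row 0: [64, 0, 64, 0] -> [0, 0, 0, 128]
row 1: [8, 0, 16, 32] -> [0, 8, 16, 32]
row 2: [0, 4, 2, 8] -> [0, 4, 2, 8]
row 3: [0, 0, 16, 0] -> [0, 0, 0, 16]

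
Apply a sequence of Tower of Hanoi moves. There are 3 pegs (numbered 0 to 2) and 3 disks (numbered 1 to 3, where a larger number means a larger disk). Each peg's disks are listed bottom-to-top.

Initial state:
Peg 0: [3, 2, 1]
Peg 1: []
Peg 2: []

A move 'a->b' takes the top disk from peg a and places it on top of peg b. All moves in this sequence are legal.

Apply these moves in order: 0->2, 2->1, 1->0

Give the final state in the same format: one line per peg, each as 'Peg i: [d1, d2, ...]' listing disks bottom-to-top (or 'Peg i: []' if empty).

Answer: Peg 0: [3, 2, 1]
Peg 1: []
Peg 2: []

Derivation:
After move 1 (0->2):
Peg 0: [3, 2]
Peg 1: []
Peg 2: [1]

After move 2 (2->1):
Peg 0: [3, 2]
Peg 1: [1]
Peg 2: []

After move 3 (1->0):
Peg 0: [3, 2, 1]
Peg 1: []
Peg 2: []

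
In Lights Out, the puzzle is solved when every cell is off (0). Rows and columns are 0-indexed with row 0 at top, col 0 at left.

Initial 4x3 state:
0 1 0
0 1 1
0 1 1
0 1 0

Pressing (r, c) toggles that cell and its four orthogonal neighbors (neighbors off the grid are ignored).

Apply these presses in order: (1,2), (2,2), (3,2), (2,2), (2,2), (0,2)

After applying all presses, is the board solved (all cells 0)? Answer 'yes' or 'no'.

After press 1 at (1,2):
0 1 1
0 0 0
0 1 0
0 1 0

After press 2 at (2,2):
0 1 1
0 0 1
0 0 1
0 1 1

After press 3 at (3,2):
0 1 1
0 0 1
0 0 0
0 0 0

After press 4 at (2,2):
0 1 1
0 0 0
0 1 1
0 0 1

After press 5 at (2,2):
0 1 1
0 0 1
0 0 0
0 0 0

After press 6 at (0,2):
0 0 0
0 0 0
0 0 0
0 0 0

Lights still on: 0

Answer: yes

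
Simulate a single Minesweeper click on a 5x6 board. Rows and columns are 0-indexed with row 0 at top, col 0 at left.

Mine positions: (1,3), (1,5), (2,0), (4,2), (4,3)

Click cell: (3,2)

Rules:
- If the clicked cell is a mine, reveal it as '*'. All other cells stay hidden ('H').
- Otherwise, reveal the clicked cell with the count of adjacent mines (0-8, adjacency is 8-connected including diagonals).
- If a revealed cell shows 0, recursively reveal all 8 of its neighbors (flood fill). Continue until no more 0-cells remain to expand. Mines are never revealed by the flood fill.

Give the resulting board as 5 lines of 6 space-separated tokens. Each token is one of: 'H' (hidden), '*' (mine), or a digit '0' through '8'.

H H H H H H
H H H H H H
H H H H H H
H H 2 H H H
H H H H H H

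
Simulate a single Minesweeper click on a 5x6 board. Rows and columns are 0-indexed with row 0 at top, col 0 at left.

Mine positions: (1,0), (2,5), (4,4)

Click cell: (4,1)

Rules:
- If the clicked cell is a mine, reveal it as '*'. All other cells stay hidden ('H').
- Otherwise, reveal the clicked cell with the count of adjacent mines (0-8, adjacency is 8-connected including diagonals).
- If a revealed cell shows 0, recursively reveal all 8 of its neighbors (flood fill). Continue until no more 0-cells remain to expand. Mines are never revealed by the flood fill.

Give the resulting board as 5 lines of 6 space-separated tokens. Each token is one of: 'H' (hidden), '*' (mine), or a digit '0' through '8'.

H 1 0 0 0 0
H 1 0 0 1 1
1 1 0 0 1 H
0 0 0 1 2 H
0 0 0 1 H H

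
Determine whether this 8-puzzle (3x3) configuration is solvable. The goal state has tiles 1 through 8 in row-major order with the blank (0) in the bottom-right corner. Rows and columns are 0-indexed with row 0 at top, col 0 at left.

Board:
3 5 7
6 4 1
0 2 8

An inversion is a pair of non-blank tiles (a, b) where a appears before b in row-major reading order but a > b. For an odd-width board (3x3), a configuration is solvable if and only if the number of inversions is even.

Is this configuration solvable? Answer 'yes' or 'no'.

Answer: yes

Derivation:
Inversions (pairs i<j in row-major order where tile[i] > tile[j] > 0): 14
14 is even, so the puzzle is solvable.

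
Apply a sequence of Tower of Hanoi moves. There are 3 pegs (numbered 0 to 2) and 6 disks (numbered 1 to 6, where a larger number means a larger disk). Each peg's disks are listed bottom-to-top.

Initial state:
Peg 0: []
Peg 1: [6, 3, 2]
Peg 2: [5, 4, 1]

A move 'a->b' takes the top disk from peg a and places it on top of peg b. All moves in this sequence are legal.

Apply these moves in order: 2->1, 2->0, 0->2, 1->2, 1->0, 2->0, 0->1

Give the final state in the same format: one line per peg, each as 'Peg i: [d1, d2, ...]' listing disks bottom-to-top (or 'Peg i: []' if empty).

Answer: Peg 0: [2]
Peg 1: [6, 3, 1]
Peg 2: [5, 4]

Derivation:
After move 1 (2->1):
Peg 0: []
Peg 1: [6, 3, 2, 1]
Peg 2: [5, 4]

After move 2 (2->0):
Peg 0: [4]
Peg 1: [6, 3, 2, 1]
Peg 2: [5]

After move 3 (0->2):
Peg 0: []
Peg 1: [6, 3, 2, 1]
Peg 2: [5, 4]

After move 4 (1->2):
Peg 0: []
Peg 1: [6, 3, 2]
Peg 2: [5, 4, 1]

After move 5 (1->0):
Peg 0: [2]
Peg 1: [6, 3]
Peg 2: [5, 4, 1]

After move 6 (2->0):
Peg 0: [2, 1]
Peg 1: [6, 3]
Peg 2: [5, 4]

After move 7 (0->1):
Peg 0: [2]
Peg 1: [6, 3, 1]
Peg 2: [5, 4]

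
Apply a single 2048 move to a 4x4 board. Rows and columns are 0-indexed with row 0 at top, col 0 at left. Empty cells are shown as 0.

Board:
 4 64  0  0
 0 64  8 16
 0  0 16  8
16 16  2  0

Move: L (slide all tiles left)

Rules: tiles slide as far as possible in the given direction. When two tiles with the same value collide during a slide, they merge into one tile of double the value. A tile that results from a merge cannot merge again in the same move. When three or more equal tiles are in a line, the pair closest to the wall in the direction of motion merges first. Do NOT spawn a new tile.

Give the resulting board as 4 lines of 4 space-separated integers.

Slide left:
row 0: [4, 64, 0, 0] -> [4, 64, 0, 0]
row 1: [0, 64, 8, 16] -> [64, 8, 16, 0]
row 2: [0, 0, 16, 8] -> [16, 8, 0, 0]
row 3: [16, 16, 2, 0] -> [32, 2, 0, 0]

Answer:  4 64  0  0
64  8 16  0
16  8  0  0
32  2  0  0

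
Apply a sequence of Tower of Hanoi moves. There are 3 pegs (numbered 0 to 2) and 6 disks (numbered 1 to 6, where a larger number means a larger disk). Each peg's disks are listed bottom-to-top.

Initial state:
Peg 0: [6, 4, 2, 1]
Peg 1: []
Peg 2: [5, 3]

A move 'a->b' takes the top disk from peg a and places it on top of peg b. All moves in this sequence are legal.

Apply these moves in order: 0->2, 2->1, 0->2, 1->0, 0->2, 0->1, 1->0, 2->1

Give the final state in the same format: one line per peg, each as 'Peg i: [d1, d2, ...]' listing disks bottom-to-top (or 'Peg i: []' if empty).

Answer: Peg 0: [6, 4]
Peg 1: [1]
Peg 2: [5, 3, 2]

Derivation:
After move 1 (0->2):
Peg 0: [6, 4, 2]
Peg 1: []
Peg 2: [5, 3, 1]

After move 2 (2->1):
Peg 0: [6, 4, 2]
Peg 1: [1]
Peg 2: [5, 3]

After move 3 (0->2):
Peg 0: [6, 4]
Peg 1: [1]
Peg 2: [5, 3, 2]

After move 4 (1->0):
Peg 0: [6, 4, 1]
Peg 1: []
Peg 2: [5, 3, 2]

After move 5 (0->2):
Peg 0: [6, 4]
Peg 1: []
Peg 2: [5, 3, 2, 1]

After move 6 (0->1):
Peg 0: [6]
Peg 1: [4]
Peg 2: [5, 3, 2, 1]

After move 7 (1->0):
Peg 0: [6, 4]
Peg 1: []
Peg 2: [5, 3, 2, 1]

After move 8 (2->1):
Peg 0: [6, 4]
Peg 1: [1]
Peg 2: [5, 3, 2]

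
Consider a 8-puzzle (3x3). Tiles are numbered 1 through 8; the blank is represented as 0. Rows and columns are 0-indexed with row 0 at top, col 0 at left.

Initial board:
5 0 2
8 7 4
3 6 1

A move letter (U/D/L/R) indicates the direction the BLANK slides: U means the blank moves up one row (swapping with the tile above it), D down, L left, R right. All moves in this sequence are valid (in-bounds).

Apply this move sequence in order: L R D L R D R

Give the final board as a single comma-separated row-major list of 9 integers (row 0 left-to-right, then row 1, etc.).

After move 1 (L):
0 5 2
8 7 4
3 6 1

After move 2 (R):
5 0 2
8 7 4
3 6 1

After move 3 (D):
5 7 2
8 0 4
3 6 1

After move 4 (L):
5 7 2
0 8 4
3 6 1

After move 5 (R):
5 7 2
8 0 4
3 6 1

After move 6 (D):
5 7 2
8 6 4
3 0 1

After move 7 (R):
5 7 2
8 6 4
3 1 0

Answer: 5, 7, 2, 8, 6, 4, 3, 1, 0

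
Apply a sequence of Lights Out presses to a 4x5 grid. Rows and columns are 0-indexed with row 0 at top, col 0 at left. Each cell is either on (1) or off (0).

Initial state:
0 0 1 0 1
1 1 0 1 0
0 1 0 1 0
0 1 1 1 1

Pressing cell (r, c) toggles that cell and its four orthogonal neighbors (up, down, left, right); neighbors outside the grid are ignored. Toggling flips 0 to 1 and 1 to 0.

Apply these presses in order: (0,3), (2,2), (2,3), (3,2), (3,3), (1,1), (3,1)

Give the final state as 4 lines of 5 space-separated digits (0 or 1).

Answer: 0 1 0 1 0
0 0 0 1 0
0 0 1 0 1
1 1 1 0 0

Derivation:
After press 1 at (0,3):
0 0 0 1 0
1 1 0 0 0
0 1 0 1 0
0 1 1 1 1

After press 2 at (2,2):
0 0 0 1 0
1 1 1 0 0
0 0 1 0 0
0 1 0 1 1

After press 3 at (2,3):
0 0 0 1 0
1 1 1 1 0
0 0 0 1 1
0 1 0 0 1

After press 4 at (3,2):
0 0 0 1 0
1 1 1 1 0
0 0 1 1 1
0 0 1 1 1

After press 5 at (3,3):
0 0 0 1 0
1 1 1 1 0
0 0 1 0 1
0 0 0 0 0

After press 6 at (1,1):
0 1 0 1 0
0 0 0 1 0
0 1 1 0 1
0 0 0 0 0

After press 7 at (3,1):
0 1 0 1 0
0 0 0 1 0
0 0 1 0 1
1 1 1 0 0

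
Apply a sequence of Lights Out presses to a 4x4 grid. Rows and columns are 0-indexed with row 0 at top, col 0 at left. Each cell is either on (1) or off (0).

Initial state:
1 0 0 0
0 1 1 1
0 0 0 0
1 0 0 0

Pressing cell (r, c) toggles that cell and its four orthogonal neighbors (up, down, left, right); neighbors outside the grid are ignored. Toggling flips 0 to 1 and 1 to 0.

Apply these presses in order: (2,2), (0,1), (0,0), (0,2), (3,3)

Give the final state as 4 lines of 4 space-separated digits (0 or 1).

After press 1 at (2,2):
1 0 0 0
0 1 0 1
0 1 1 1
1 0 1 0

After press 2 at (0,1):
0 1 1 0
0 0 0 1
0 1 1 1
1 0 1 0

After press 3 at (0,0):
1 0 1 0
1 0 0 1
0 1 1 1
1 0 1 0

After press 4 at (0,2):
1 1 0 1
1 0 1 1
0 1 1 1
1 0 1 0

After press 5 at (3,3):
1 1 0 1
1 0 1 1
0 1 1 0
1 0 0 1

Answer: 1 1 0 1
1 0 1 1
0 1 1 0
1 0 0 1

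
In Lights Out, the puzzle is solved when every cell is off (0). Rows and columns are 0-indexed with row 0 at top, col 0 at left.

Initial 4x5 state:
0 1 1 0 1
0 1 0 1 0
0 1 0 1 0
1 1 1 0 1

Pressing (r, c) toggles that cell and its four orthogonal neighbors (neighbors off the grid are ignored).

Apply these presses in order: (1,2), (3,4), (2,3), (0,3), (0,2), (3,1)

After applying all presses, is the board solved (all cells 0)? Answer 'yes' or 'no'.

Answer: yes

Derivation:
After press 1 at (1,2):
0 1 0 0 1
0 0 1 0 0
0 1 1 1 0
1 1 1 0 1

After press 2 at (3,4):
0 1 0 0 1
0 0 1 0 0
0 1 1 1 1
1 1 1 1 0

After press 3 at (2,3):
0 1 0 0 1
0 0 1 1 0
0 1 0 0 0
1 1 1 0 0

After press 4 at (0,3):
0 1 1 1 0
0 0 1 0 0
0 1 0 0 0
1 1 1 0 0

After press 5 at (0,2):
0 0 0 0 0
0 0 0 0 0
0 1 0 0 0
1 1 1 0 0

After press 6 at (3,1):
0 0 0 0 0
0 0 0 0 0
0 0 0 0 0
0 0 0 0 0

Lights still on: 0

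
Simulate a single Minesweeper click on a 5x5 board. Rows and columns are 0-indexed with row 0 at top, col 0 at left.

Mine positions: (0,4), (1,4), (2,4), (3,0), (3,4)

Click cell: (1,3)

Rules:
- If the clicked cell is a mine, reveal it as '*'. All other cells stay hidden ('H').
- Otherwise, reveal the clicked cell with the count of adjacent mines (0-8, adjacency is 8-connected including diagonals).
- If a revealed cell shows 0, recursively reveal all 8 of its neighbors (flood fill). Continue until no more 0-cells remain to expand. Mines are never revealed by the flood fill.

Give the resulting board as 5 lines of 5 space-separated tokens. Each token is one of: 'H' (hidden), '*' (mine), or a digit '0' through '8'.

H H H H H
H H H 3 H
H H H H H
H H H H H
H H H H H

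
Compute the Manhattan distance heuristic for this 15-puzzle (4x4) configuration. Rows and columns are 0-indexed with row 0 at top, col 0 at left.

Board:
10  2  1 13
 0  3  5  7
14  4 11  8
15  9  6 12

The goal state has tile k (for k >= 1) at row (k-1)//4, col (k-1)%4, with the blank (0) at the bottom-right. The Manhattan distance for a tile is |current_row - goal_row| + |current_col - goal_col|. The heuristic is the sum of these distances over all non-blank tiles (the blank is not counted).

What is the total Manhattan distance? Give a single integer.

Answer: 31

Derivation:
Tile 10: (0,0)->(2,1) = 3
Tile 2: (0,1)->(0,1) = 0
Tile 1: (0,2)->(0,0) = 2
Tile 13: (0,3)->(3,0) = 6
Tile 3: (1,1)->(0,2) = 2
Tile 5: (1,2)->(1,0) = 2
Tile 7: (1,3)->(1,2) = 1
Tile 14: (2,0)->(3,1) = 2
Tile 4: (2,1)->(0,3) = 4
Tile 11: (2,2)->(2,2) = 0
Tile 8: (2,3)->(1,3) = 1
Tile 15: (3,0)->(3,2) = 2
Tile 9: (3,1)->(2,0) = 2
Tile 6: (3,2)->(1,1) = 3
Tile 12: (3,3)->(2,3) = 1
Sum: 3 + 0 + 2 + 6 + 2 + 2 + 1 + 2 + 4 + 0 + 1 + 2 + 2 + 3 + 1 = 31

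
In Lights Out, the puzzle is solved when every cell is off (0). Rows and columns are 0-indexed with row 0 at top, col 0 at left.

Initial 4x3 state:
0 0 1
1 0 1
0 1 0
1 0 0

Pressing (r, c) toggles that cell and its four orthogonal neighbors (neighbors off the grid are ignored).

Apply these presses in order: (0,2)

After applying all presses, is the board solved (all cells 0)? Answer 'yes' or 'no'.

After press 1 at (0,2):
0 1 0
1 0 0
0 1 0
1 0 0

Lights still on: 4

Answer: no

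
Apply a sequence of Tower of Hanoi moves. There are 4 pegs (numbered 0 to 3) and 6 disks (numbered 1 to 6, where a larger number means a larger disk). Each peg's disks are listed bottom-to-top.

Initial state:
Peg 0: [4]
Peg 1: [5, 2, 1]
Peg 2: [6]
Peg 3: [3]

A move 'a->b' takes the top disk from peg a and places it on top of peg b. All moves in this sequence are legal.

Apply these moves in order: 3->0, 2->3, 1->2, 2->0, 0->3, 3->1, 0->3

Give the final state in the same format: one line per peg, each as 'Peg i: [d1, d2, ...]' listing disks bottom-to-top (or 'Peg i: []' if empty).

Answer: Peg 0: [4]
Peg 1: [5, 2, 1]
Peg 2: []
Peg 3: [6, 3]

Derivation:
After move 1 (3->0):
Peg 0: [4, 3]
Peg 1: [5, 2, 1]
Peg 2: [6]
Peg 3: []

After move 2 (2->3):
Peg 0: [4, 3]
Peg 1: [5, 2, 1]
Peg 2: []
Peg 3: [6]

After move 3 (1->2):
Peg 0: [4, 3]
Peg 1: [5, 2]
Peg 2: [1]
Peg 3: [6]

After move 4 (2->0):
Peg 0: [4, 3, 1]
Peg 1: [5, 2]
Peg 2: []
Peg 3: [6]

After move 5 (0->3):
Peg 0: [4, 3]
Peg 1: [5, 2]
Peg 2: []
Peg 3: [6, 1]

After move 6 (3->1):
Peg 0: [4, 3]
Peg 1: [5, 2, 1]
Peg 2: []
Peg 3: [6]

After move 7 (0->3):
Peg 0: [4]
Peg 1: [5, 2, 1]
Peg 2: []
Peg 3: [6, 3]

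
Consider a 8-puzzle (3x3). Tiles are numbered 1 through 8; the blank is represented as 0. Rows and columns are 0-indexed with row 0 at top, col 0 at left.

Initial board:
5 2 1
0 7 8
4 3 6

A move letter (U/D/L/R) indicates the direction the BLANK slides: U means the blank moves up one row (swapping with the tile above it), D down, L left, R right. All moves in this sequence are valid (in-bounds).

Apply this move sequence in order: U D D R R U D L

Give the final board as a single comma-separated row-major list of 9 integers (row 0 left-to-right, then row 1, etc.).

After move 1 (U):
0 2 1
5 7 8
4 3 6

After move 2 (D):
5 2 1
0 7 8
4 3 6

After move 3 (D):
5 2 1
4 7 8
0 3 6

After move 4 (R):
5 2 1
4 7 8
3 0 6

After move 5 (R):
5 2 1
4 7 8
3 6 0

After move 6 (U):
5 2 1
4 7 0
3 6 8

After move 7 (D):
5 2 1
4 7 8
3 6 0

After move 8 (L):
5 2 1
4 7 8
3 0 6

Answer: 5, 2, 1, 4, 7, 8, 3, 0, 6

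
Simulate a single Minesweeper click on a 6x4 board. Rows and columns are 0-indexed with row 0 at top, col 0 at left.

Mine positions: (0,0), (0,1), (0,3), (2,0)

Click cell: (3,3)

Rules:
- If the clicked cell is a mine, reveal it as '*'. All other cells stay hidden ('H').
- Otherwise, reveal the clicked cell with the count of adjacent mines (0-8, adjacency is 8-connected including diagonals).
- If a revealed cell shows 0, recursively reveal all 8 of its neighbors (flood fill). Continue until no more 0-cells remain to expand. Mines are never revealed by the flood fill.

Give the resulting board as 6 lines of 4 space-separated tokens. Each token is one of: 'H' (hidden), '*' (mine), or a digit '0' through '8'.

H H H H
H 3 2 1
H 1 0 0
1 1 0 0
0 0 0 0
0 0 0 0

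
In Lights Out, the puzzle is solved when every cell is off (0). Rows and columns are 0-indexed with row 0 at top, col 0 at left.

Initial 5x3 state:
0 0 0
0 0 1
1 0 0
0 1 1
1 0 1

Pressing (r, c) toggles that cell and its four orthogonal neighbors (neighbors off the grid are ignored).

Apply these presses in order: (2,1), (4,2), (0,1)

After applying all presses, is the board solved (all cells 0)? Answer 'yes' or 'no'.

Answer: no

Derivation:
After press 1 at (2,1):
0 0 0
0 1 1
0 1 1
0 0 1
1 0 1

After press 2 at (4,2):
0 0 0
0 1 1
0 1 1
0 0 0
1 1 0

After press 3 at (0,1):
1 1 1
0 0 1
0 1 1
0 0 0
1 1 0

Lights still on: 8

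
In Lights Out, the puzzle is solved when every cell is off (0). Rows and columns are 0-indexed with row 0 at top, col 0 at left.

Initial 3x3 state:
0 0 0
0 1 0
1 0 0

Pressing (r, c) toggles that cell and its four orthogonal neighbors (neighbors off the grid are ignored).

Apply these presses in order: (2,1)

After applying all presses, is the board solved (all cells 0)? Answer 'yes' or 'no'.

Answer: no

Derivation:
After press 1 at (2,1):
0 0 0
0 0 0
0 1 1

Lights still on: 2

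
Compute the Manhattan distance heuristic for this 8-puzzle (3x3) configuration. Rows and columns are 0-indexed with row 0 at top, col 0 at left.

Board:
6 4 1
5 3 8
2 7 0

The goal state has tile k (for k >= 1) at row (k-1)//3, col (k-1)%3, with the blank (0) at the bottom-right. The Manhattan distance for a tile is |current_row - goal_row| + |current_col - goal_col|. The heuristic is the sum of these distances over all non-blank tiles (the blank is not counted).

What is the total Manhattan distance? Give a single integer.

Answer: 16

Derivation:
Tile 6: (0,0)->(1,2) = 3
Tile 4: (0,1)->(1,0) = 2
Tile 1: (0,2)->(0,0) = 2
Tile 5: (1,0)->(1,1) = 1
Tile 3: (1,1)->(0,2) = 2
Tile 8: (1,2)->(2,1) = 2
Tile 2: (2,0)->(0,1) = 3
Tile 7: (2,1)->(2,0) = 1
Sum: 3 + 2 + 2 + 1 + 2 + 2 + 3 + 1 = 16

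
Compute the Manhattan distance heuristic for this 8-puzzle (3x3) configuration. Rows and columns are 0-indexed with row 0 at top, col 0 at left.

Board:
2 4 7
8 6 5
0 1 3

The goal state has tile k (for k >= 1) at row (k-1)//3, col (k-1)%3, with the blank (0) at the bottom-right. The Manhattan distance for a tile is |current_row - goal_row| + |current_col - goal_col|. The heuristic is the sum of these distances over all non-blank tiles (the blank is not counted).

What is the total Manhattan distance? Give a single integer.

Tile 2: (0,0)->(0,1) = 1
Tile 4: (0,1)->(1,0) = 2
Tile 7: (0,2)->(2,0) = 4
Tile 8: (1,0)->(2,1) = 2
Tile 6: (1,1)->(1,2) = 1
Tile 5: (1,2)->(1,1) = 1
Tile 1: (2,1)->(0,0) = 3
Tile 3: (2,2)->(0,2) = 2
Sum: 1 + 2 + 4 + 2 + 1 + 1 + 3 + 2 = 16

Answer: 16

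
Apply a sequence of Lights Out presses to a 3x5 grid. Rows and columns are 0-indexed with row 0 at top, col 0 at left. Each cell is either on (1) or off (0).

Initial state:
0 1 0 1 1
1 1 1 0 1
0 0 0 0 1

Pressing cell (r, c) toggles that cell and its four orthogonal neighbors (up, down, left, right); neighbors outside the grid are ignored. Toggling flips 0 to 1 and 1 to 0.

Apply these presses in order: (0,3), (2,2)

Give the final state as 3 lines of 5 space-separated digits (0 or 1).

Answer: 0 1 1 0 0
1 1 0 1 1
0 1 1 1 1

Derivation:
After press 1 at (0,3):
0 1 1 0 0
1 1 1 1 1
0 0 0 0 1

After press 2 at (2,2):
0 1 1 0 0
1 1 0 1 1
0 1 1 1 1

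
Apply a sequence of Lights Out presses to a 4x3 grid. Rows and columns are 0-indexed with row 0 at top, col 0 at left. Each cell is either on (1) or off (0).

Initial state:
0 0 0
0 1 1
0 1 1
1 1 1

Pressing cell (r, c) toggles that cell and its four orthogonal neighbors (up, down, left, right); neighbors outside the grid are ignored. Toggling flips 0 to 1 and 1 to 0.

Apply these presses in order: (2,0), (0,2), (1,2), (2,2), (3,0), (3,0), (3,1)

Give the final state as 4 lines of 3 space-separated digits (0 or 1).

Answer: 0 1 0
1 0 0
1 0 1
1 0 1

Derivation:
After press 1 at (2,0):
0 0 0
1 1 1
1 0 1
0 1 1

After press 2 at (0,2):
0 1 1
1 1 0
1 0 1
0 1 1

After press 3 at (1,2):
0 1 0
1 0 1
1 0 0
0 1 1

After press 4 at (2,2):
0 1 0
1 0 0
1 1 1
0 1 0

After press 5 at (3,0):
0 1 0
1 0 0
0 1 1
1 0 0

After press 6 at (3,0):
0 1 0
1 0 0
1 1 1
0 1 0

After press 7 at (3,1):
0 1 0
1 0 0
1 0 1
1 0 1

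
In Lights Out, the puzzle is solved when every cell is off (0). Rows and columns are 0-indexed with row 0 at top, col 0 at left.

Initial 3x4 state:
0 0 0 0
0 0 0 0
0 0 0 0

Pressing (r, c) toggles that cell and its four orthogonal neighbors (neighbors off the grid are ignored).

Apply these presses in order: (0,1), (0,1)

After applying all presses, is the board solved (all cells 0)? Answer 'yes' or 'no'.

After press 1 at (0,1):
1 1 1 0
0 1 0 0
0 0 0 0

After press 2 at (0,1):
0 0 0 0
0 0 0 0
0 0 0 0

Lights still on: 0

Answer: yes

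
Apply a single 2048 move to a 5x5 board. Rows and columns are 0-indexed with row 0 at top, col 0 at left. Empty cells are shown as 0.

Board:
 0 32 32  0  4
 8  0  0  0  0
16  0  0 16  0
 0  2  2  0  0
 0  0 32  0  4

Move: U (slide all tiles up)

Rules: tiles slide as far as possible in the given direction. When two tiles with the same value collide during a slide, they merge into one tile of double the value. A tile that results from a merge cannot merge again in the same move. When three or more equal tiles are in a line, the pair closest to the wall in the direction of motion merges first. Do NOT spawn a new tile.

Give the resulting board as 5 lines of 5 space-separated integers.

Slide up:
col 0: [0, 8, 16, 0, 0] -> [8, 16, 0, 0, 0]
col 1: [32, 0, 0, 2, 0] -> [32, 2, 0, 0, 0]
col 2: [32, 0, 0, 2, 32] -> [32, 2, 32, 0, 0]
col 3: [0, 0, 16, 0, 0] -> [16, 0, 0, 0, 0]
col 4: [4, 0, 0, 0, 4] -> [8, 0, 0, 0, 0]

Answer:  8 32 32 16  8
16  2  2  0  0
 0  0 32  0  0
 0  0  0  0  0
 0  0  0  0  0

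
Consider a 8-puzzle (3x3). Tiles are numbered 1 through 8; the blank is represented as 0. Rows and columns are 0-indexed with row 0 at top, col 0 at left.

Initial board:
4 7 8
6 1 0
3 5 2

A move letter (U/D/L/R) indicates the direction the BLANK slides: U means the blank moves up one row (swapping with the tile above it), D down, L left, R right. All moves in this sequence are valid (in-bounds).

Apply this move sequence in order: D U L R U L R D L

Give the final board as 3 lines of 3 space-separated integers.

After move 1 (D):
4 7 8
6 1 2
3 5 0

After move 2 (U):
4 7 8
6 1 0
3 5 2

After move 3 (L):
4 7 8
6 0 1
3 5 2

After move 4 (R):
4 7 8
6 1 0
3 5 2

After move 5 (U):
4 7 0
6 1 8
3 5 2

After move 6 (L):
4 0 7
6 1 8
3 5 2

After move 7 (R):
4 7 0
6 1 8
3 5 2

After move 8 (D):
4 7 8
6 1 0
3 5 2

After move 9 (L):
4 7 8
6 0 1
3 5 2

Answer: 4 7 8
6 0 1
3 5 2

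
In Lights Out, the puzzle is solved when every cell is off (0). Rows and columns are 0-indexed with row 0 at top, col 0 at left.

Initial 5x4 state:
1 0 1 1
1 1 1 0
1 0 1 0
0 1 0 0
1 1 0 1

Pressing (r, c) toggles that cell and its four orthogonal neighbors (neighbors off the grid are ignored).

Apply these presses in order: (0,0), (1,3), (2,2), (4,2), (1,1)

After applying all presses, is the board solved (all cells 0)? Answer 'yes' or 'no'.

After press 1 at (0,0):
0 1 1 1
0 1 1 0
1 0 1 0
0 1 0 0
1 1 0 1

After press 2 at (1,3):
0 1 1 0
0 1 0 1
1 0 1 1
0 1 0 0
1 1 0 1

After press 3 at (2,2):
0 1 1 0
0 1 1 1
1 1 0 0
0 1 1 0
1 1 0 1

After press 4 at (4,2):
0 1 1 0
0 1 1 1
1 1 0 0
0 1 0 0
1 0 1 0

After press 5 at (1,1):
0 0 1 0
1 0 0 1
1 0 0 0
0 1 0 0
1 0 1 0

Lights still on: 7

Answer: no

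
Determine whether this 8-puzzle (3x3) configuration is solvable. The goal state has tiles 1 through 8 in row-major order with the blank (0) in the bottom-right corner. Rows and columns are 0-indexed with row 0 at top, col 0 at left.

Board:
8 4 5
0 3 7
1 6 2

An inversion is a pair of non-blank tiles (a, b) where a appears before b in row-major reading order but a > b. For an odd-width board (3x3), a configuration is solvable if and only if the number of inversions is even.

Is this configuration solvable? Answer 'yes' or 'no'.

Answer: no

Derivation:
Inversions (pairs i<j in row-major order where tile[i] > tile[j] > 0): 19
19 is odd, so the puzzle is not solvable.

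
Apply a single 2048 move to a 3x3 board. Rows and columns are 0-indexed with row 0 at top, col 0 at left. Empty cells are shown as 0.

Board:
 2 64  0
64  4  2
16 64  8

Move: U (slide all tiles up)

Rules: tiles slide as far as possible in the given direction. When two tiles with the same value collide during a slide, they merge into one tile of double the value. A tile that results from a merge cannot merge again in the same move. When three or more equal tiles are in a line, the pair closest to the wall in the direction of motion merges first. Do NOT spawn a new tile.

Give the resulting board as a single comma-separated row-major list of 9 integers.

Answer: 2, 64, 2, 64, 4, 8, 16, 64, 0

Derivation:
Slide up:
col 0: [2, 64, 16] -> [2, 64, 16]
col 1: [64, 4, 64] -> [64, 4, 64]
col 2: [0, 2, 8] -> [2, 8, 0]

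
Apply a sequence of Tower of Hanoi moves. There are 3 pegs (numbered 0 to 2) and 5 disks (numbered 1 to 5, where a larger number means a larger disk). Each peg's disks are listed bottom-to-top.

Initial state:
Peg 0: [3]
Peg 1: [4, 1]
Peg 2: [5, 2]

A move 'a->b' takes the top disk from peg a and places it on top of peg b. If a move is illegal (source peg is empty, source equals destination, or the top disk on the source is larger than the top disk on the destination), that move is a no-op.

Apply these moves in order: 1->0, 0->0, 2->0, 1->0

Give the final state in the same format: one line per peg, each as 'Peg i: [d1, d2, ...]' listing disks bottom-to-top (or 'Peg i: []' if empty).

After move 1 (1->0):
Peg 0: [3, 1]
Peg 1: [4]
Peg 2: [5, 2]

After move 2 (0->0):
Peg 0: [3, 1]
Peg 1: [4]
Peg 2: [5, 2]

After move 3 (2->0):
Peg 0: [3, 1]
Peg 1: [4]
Peg 2: [5, 2]

After move 4 (1->0):
Peg 0: [3, 1]
Peg 1: [4]
Peg 2: [5, 2]

Answer: Peg 0: [3, 1]
Peg 1: [4]
Peg 2: [5, 2]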